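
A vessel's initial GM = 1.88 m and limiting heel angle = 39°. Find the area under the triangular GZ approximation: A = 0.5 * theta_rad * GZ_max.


Formula: GZ_max = GM * sin(theta); Area = 0.5 * theta_rad * GZ_max
Step 1 — GZ_max = 1.88 * sin(39°) = 1.88 * 0.62932 = 1.183122 m
Step 2 — theta_rad = 39 * pi/180 = 0.680678 rad
Step 3 — Area = 0.5 * 0.680678 * 1.183122 ≈ 0.40266 m·rad (5 s.f.)

0.40266 m·rad


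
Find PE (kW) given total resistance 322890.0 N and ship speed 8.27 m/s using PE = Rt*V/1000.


Formula: PE = Rt * V / 1000 (kW)
Step 1 — PE (W) = 322890.0 * 8.27 = 2670300.3 W
Step 2 — PE (kW) = 2670300.3 / 1000 ≈ 2670.3 kW (5 s.f.)

2670.3 kW


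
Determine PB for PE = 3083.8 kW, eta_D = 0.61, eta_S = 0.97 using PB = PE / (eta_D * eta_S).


Formula: PB = PE / (eta_D * eta_S)
Step 1 — combined efficiency = eta_D * eta_S = 0.61 * 0.97 = 0.5917
Step 2 — PB = 3083.8 / 0.5917 ≈ 5211.8 kW (5 s.f.)

5211.8 kW


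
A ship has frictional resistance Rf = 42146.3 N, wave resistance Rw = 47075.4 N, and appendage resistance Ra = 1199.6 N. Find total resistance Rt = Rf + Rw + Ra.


Formula: Rt = Rf + Rw + Ra
Substituting: Rt = 42146.3 + 47075.4 + 1199.6
Result: Rt = 90421.3 N

90421.3 N


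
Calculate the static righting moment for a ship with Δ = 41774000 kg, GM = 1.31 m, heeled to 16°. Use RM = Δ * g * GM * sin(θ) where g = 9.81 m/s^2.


Formula: GZ = GM * sin(theta); RM = disp * g * GZ
Step 1 — GZ = 1.31 * sin(16°) = 1.31 * 0.275637 = 0.361084 m
Step 2 — RM = 41774000 * 9.81 * 0.361084 ≈ 147970000 N·m (5 s.f.)

147970000 N·m


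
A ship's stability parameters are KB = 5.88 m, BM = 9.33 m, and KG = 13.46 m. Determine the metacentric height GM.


Formula: GM = KB + BM - KG
Step 1 — KM = KB + BM = 5.88 + 9.33 = 15.21 m
Step 2 — GM = KM - KG = 15.21 - 13.46 = 1.75 m

1.75 m


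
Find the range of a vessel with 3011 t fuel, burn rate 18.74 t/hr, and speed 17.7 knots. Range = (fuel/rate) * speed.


Formula: endurance = fuel / rate; range = endurance * speed
Step 1 — endurance = 3011 / 18.74 = 160.6724 hours
Step 2 — range = 160.6724 * 17.7 ≈ 2843.9 nautical miles (5 s.f.)

2843.9 NM


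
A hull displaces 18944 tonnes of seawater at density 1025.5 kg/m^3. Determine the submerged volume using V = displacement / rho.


Formula: V = mass / rho
Step 1 — convert tonnes to kg: 18944 t * 1000 = 18944000 kg
Step 2 — V = 18944000 / 1025.5 ≈ 18473 m^3 (5 s.f.)

18473 m^3


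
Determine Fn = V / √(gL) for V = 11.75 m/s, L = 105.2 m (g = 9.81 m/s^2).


Formula: Fn = V / sqrt(g * L)
Step 1 — g * L = 9.81 * 105.2 = 1032.012
Step 2 — sqrt(g * L) = sqrt(1032.012) = 32.124944
Step 3 — Fn = 11.75 / 32.124944 ≈ 0.36576 (5 s.f.)

0.36576


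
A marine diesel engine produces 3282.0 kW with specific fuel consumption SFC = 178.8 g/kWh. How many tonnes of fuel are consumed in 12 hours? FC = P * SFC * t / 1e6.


Formula: FC (tonnes) = P * SFC * t / 1,000,000
Step 1 — P * SFC * t = 3282.0 * 178.8 * 12 = 7041859.2 g
Step 2 — FC (tonnes) = 7041859.2 / 1,000,000 ≈ 7.0419 tonnes (5 s.f.)

7.0419 tonnes


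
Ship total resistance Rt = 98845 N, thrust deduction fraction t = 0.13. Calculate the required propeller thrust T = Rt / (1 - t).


Formula: T = Rt / (1 - t)
Step 1 — (1 - t) = 1 - 0.13 = 0.87
Step 2 — T = 98845 / 0.87 ≈ 113610 N (5 s.f.)

113610 N


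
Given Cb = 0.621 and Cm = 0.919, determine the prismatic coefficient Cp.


Formula: Cp = Cb / Cm
Substituting: Cp = 0.621 / 0.919
Result: Cp ≈ 0.67573 (5 s.f.)

0.67573


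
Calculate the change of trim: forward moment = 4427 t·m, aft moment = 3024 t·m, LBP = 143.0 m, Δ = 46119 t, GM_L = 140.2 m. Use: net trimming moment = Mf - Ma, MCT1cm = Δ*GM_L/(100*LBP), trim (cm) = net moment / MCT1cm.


Formula: net trimming moment = Mf - Ma; MCT1cm = Δ*GM_L/(100*LBP); trim = net moment / MCT1cm
Step 1 — net trimming moment = 4427 - 3024 = 1403 t·m
Step 2 — MCT1cm = 46119 * 140.2 / (100 * 143.0) = 452.1597 t·m/cm
Step 3 — trim = 1403 / 452.1597 ≈ 3.1029 cm (5 s.f.)

3.1029 cm


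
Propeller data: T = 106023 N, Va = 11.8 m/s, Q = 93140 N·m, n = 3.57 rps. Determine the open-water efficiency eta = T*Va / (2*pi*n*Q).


Formula: eta = T * Va / (2 * pi * n * Q)
Step 1 — numerator = T * Va = 106023 * 11.8 = 1251071.4
Step 2 — 2 * pi * n = 2 * pi * 3.57 = 22.430972
Step 3 — denominator = 22.430972 * 93140 = 2089220.73
Step 4 — eta = 1251071.4 / 2089220.73 ≈ 0.59882 (5 s.f.)

0.59882


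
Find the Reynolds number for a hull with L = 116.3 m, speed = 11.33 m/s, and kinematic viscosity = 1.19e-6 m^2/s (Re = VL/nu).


Formula: Re = V * L / nu
Step 1 — V * L = 11.33 * 116.3 = 1317.679 m^2/s
Step 2 — Re = 1317.679 / 1.19e-6 = 1.11e+09

1.11e+09


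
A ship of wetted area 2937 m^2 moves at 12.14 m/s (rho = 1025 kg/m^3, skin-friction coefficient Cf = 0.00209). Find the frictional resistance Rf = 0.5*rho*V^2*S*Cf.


Formula: Rf = 0.5 * rho * V^2 * S * Cf
Step 1 — V^2 = 12.14^2 = 147.3796
Step 2 — 0.5 * rho * V^2 = 0.5 * 1025 * 147.3796 = 75532.045
Step 3 — Rf = 75532.045 * 2937 * 0.00209 ≈ 463640 N (5 s.f.)

463640 N


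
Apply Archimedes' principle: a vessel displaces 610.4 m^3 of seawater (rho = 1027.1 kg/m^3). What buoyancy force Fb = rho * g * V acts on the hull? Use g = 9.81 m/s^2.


Formula: Fb = rho * g * V
Substituting: Fb = 1027.1 * 9.81 * 610.4
Intermediate: 1027.1 * 9.81 = 10075.851
Result: Fb = 10075.851 * 610.4 ≈ 6150300 N (5 s.f.)

6150300 N


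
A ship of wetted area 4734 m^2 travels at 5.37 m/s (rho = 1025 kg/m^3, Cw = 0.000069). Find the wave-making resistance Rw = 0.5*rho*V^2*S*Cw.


Formula: Rw = 0.5 * rho * V^2 * S * Cw
Step 1 — V^2 = 5.37^2 = 28.8369
Step 2 — 0.5 * rho * V^2 = 0.5 * 1025 * 28.8369 = 14778.91125
Step 3 — Rw = 14778.91125 * 4734 * 0.000069 ≈ 4827.5 N (5 s.f.)

4827.5 N


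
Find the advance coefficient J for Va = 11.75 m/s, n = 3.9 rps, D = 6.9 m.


Formula: J = Va / (n * D)
Step 1 — n * D = 3.9 * 6.9 = 26.91
Step 2 — J = 11.75 / 26.91 ≈ 0.43664 (5 s.f.)

0.43664


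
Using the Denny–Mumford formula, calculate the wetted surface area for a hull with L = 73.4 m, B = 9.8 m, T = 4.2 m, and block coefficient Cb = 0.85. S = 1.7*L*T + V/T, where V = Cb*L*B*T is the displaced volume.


Formula: S = 1.7*L*T + V/T with V = Cb*L*B*T, i.e. S = L * (1.7*T + Cb*B)
Step 1 — 1.7*T = 1.7 * 4.2 = 7.14 m
Step 2 — Cb*B = 0.85 * 9.8 = 8.33 m
Step 3 — 1.7*T + Cb*B = 7.14 + 8.33 = 15.47 m
Step 4 — S = 73.4 * 15.47 ≈ 1135.5 m^2 (5 s.f.)

1135.5 m^2


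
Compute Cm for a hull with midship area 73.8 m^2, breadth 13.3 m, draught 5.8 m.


Formula: Cm = Am / (B * T)
Step 1 — B * T = 13.3 * 5.8 = 77.14 m^2
Step 2 — Cm = 73.8 / 77.14 ≈ 0.95670 (5 s.f.)

0.95670


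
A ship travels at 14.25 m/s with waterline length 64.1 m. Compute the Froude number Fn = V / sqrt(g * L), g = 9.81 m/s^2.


Formula: Fn = V / sqrt(g * L)
Step 1 — g * L = 9.81 * 64.1 = 628.821
Step 2 — sqrt(g * L) = sqrt(628.821) = 25.076304
Step 3 — Fn = 14.25 / 25.076304 ≈ 0.56827 (5 s.f.)

0.56827


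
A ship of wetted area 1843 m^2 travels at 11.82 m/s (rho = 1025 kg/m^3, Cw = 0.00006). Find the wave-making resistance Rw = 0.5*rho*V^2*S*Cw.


Formula: Rw = 0.5 * rho * V^2 * S * Cw
Step 1 — V^2 = 11.82^2 = 139.7124
Step 2 — 0.5 * rho * V^2 = 0.5 * 1025 * 139.7124 = 71602.605
Step 3 — Rw = 71602.605 * 1843 * 0.00006 ≈ 7917.8 N (5 s.f.)

7917.8 N


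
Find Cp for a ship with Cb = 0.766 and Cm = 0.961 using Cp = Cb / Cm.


Formula: Cp = Cb / Cm
Substituting: Cp = 0.766 / 0.961
Result: Cp ≈ 0.79709 (5 s.f.)

0.79709


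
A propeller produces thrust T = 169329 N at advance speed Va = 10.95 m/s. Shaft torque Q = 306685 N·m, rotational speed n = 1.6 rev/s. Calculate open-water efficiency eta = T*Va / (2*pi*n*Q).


Formula: eta = T * Va / (2 * pi * n * Q)
Step 1 — numerator = T * Va = 169329 * 10.95 = 1854152.55
Step 2 — 2 * pi * n = 2 * pi * 1.6 = 10.053096
Step 3 — denominator = 10.053096 * 306685 = 3083133.75
Step 4 — eta = 1854152.55 / 3083133.75 ≈ 0.60139 (5 s.f.)

0.60139


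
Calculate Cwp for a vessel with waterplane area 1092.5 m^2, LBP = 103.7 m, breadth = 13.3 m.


Formula: Cwp = Aw / (L * B)
Step 1 — L * B = 103.7 * 13.3 = 1379.21 m^2
Step 2 — Cwp = 1092.5 / 1379.21 ≈ 0.79212 (5 s.f.)

0.79212


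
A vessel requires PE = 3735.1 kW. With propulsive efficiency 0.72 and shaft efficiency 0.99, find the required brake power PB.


Formula: PB = PE / (eta_D * eta_S)
Step 1 — combined efficiency = eta_D * eta_S = 0.72 * 0.99 = 0.7128
Step 2 — PB = 3735.1 / 0.7128 ≈ 5240.0 kW (5 s.f.)

5240.0 kW


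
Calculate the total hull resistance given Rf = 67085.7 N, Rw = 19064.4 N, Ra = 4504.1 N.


Formula: Rt = Rf + Rw + Ra
Substituting: Rt = 67085.7 + 19064.4 + 4504.1
Result: Rt = 90654.2 N

90654.2 N


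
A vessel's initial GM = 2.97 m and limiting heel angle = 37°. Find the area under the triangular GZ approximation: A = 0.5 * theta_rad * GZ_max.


Formula: GZ_max = GM * sin(theta); Area = 0.5 * theta_rad * GZ_max
Step 1 — GZ_max = 2.97 * sin(37°) = 2.97 * 0.601815 = 1.787391 m
Step 2 — theta_rad = 37 * pi/180 = 0.645772 rad
Step 3 — Area = 0.5 * 0.645772 * 1.787391 ≈ 0.57712 m·rad (5 s.f.)

0.57712 m·rad


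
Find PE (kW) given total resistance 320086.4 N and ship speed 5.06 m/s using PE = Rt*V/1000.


Formula: PE = Rt * V / 1000 (kW)
Step 1 — PE (W) = 320086.4 * 5.06 = 1619637.184 W
Step 2 — PE (kW) = 1619637.184 / 1000 ≈ 1619.6 kW (5 s.f.)

1619.6 kW


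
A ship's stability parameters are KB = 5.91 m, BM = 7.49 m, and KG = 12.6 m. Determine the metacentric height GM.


Formula: GM = KB + BM - KG
Step 1 — KM = KB + BM = 5.91 + 7.49 = 13.4 m
Step 2 — GM = KM - KG = 13.4 - 12.6 = 0.8 m

0.8 m


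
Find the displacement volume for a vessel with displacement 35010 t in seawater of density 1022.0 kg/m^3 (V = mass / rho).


Formula: V = mass / rho
Step 1 — convert tonnes to kg: 35010 t * 1000 = 35010000 kg
Step 2 — V = 35010000 / 1022.0 ≈ 34256 m^3 (5 s.f.)

34256 m^3


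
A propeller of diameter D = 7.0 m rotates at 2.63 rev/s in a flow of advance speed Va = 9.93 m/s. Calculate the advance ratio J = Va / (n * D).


Formula: J = Va / (n * D)
Step 1 — n * D = 2.63 * 7.0 = 18.41
Step 2 — J = 9.93 / 18.41 ≈ 0.53938 (5 s.f.)

0.53938


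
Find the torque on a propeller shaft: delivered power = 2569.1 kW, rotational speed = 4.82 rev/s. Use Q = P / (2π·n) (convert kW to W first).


Formula: Q = P_W / (2 * pi * n)
Step 1 — P_W = 2569.1 kW * 1000 = 2569100.0 W
Step 2 — 2 * pi * n = 2 * pi * 4.82 = 30.284953
Step 3 — Q = 2569100.0 / 30.284953 ≈ 84831 N·m (5 s.f.)

84831 N·m


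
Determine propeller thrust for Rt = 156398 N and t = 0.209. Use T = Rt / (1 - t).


Formula: T = Rt / (1 - t)
Step 1 — (1 - t) = 1 - 0.209 = 0.791
Step 2 — T = 156398 / 0.791 ≈ 197720 N (5 s.f.)

197720 N


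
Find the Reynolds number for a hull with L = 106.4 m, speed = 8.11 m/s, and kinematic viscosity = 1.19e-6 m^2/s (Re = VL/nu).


Formula: Re = V * L / nu
Step 1 — V * L = 8.11 * 106.4 = 862.904 m^2/s
Step 2 — Re = 862.904 / 1.19e-6 = 7.25e+08

7.25e+08


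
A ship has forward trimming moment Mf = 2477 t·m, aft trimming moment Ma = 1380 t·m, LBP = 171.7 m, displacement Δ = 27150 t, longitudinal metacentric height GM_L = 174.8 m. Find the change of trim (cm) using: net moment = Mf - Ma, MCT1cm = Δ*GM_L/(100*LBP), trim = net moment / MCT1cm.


Formula: net trimming moment = Mf - Ma; MCT1cm = Δ*GM_L/(100*LBP); trim = net moment / MCT1cm
Step 1 — net trimming moment = 2477 - 1380 = 1097 t·m
Step 2 — MCT1cm = 27150 * 174.8 / (100 * 171.7) = 276.4019 t·m/cm
Step 3 — trim = 1097 / 276.4019 ≈ 3.9689 cm (5 s.f.)

3.9689 cm


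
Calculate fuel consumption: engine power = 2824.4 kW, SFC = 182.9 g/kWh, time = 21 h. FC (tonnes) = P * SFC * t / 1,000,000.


Formula: FC (tonnes) = P * SFC * t / 1,000,000
Step 1 — P * SFC * t = 2824.4 * 182.9 * 21 = 10848237.96 g
Step 2 — FC (tonnes) = 10848237.96 / 1,000,000 ≈ 10.848 tonnes (5 s.f.)

10.848 tonnes


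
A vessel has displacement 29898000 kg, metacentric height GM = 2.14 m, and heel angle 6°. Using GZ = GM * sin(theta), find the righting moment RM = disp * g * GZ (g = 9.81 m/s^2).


Formula: GZ = GM * sin(theta); RM = disp * g * GZ
Step 1 — GZ = 2.14 * sin(6°) = 2.14 * 0.104528 = 0.22369 m
Step 2 — RM = 29898000 * 9.81 * 0.22369 ≈ 65608000 N·m (5 s.f.)

65608000 N·m


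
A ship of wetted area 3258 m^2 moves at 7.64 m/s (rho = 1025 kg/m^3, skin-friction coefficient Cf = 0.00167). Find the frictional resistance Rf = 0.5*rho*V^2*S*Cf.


Formula: Rf = 0.5 * rho * V^2 * S * Cf
Step 1 — V^2 = 7.64^2 = 58.3696
Step 2 — 0.5 * rho * V^2 = 0.5 * 1025 * 58.3696 = 29914.42
Step 3 — Rf = 29914.42 * 3258 * 0.00167 ≈ 162760 N (5 s.f.)

162760 N


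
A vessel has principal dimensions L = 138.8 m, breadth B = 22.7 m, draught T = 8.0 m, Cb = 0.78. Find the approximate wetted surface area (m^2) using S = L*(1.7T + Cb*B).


Formula: S = 1.7*L*T + V/T with V = Cb*L*B*T, i.e. S = L * (1.7*T + Cb*B)
Step 1 — 1.7*T = 1.7 * 8.0 = 13.6 m
Step 2 — Cb*B = 0.78 * 22.7 = 17.706 m
Step 3 — 1.7*T + Cb*B = 13.6 + 17.706 = 31.306 m
Step 4 — S = 138.8 * 31.306 ≈ 4345.3 m^2 (5 s.f.)

4345.3 m^2


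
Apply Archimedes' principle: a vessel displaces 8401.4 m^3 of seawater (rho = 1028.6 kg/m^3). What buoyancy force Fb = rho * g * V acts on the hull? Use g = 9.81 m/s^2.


Formula: Fb = rho * g * V
Substituting: Fb = 1028.6 * 9.81 * 8401.4
Intermediate: 1028.6 * 9.81 = 10090.566
Result: Fb = 10090.566 * 8401.4 ≈ 84775000 N (5 s.f.)

84775000 N


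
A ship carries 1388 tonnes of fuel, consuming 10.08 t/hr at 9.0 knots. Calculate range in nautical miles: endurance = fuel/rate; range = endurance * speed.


Formula: endurance = fuel / rate; range = endurance * speed
Step 1 — endurance = 1388 / 10.08 = 137.6984 hours
Step 2 — range = 137.6984 * 9.0 ≈ 1239.3 nautical miles (5 s.f.)

1239.3 NM


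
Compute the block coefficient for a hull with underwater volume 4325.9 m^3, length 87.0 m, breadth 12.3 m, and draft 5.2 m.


Formula: Cb = V / (L * B * T)
Step 1 — L * B * T = 87.0 * 12.3 * 5.2 = 5564.52 m^3
Step 2 — Cb = 4325.9 / 5564.52 ≈ 0.77741 (5 s.f.)

0.77741


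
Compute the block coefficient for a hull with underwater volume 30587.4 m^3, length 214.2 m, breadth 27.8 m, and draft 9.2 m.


Formula: Cb = V / (L * B * T)
Step 1 — L * B * T = 214.2 * 27.8 * 9.2 = 54783.792 m^3
Step 2 — Cb = 30587.4 / 54783.792 ≈ 0.55833 (5 s.f.)

0.55833


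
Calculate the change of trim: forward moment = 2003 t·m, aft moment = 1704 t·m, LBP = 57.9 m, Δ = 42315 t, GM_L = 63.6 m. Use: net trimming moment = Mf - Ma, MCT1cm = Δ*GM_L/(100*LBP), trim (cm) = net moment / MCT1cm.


Formula: net trimming moment = Mf - Ma; MCT1cm = Δ*GM_L/(100*LBP); trim = net moment / MCT1cm
Step 1 — net trimming moment = 2003 - 1704 = 299 t·m
Step 2 — MCT1cm = 42315 * 63.6 / (100 * 57.9) = 464.8073 t·m/cm
Step 3 — trim = 299 / 464.8073 ≈ 0.64328 cm (5 s.f.)

0.64328 cm


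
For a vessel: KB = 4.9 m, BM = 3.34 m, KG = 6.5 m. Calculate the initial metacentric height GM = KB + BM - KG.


Formula: GM = KB + BM - KG
Step 1 — KM = KB + BM = 4.9 + 3.34 = 8.24 m
Step 2 — GM = KM - KG = 8.24 - 6.5 = 1.74 m

1.74 m


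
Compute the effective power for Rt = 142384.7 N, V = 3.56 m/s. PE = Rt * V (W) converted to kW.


Formula: PE = Rt * V / 1000 (kW)
Step 1 — PE (W) = 142384.7 * 3.56 = 506889.532 W
Step 2 — PE (kW) = 506889.532 / 1000 ≈ 506.89 kW (5 s.f.)

506.89 kW


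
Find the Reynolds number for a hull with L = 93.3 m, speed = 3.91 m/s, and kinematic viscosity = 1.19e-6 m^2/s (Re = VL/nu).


Formula: Re = V * L / nu
Step 1 — V * L = 3.91 * 93.3 = 364.803 m^2/s
Step 2 — Re = 364.803 / 1.19e-6 = 3.07e+08

3.07e+08


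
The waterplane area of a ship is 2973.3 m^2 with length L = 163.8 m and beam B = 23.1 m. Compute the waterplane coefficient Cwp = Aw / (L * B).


Formula: Cwp = Aw / (L * B)
Step 1 — L * B = 163.8 * 23.1 = 3783.78 m^2
Step 2 — Cwp = 2973.3 / 3783.78 ≈ 0.78580 (5 s.f.)

0.78580


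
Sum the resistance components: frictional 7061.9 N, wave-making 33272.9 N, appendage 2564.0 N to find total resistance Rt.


Formula: Rt = Rf + Rw + Ra
Substituting: Rt = 7061.9 + 33272.9 + 2564.0
Result: Rt = 42898.8 N

42898.8 N


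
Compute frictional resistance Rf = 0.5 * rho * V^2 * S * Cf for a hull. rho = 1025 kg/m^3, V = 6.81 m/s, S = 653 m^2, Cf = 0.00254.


Formula: Rf = 0.5 * rho * V^2 * S * Cf
Step 1 — V^2 = 6.81^2 = 46.3761
Step 2 — 0.5 * rho * V^2 = 0.5 * 1025 * 46.3761 = 23767.75125
Step 3 — Rf = 23767.75125 * 653 * 0.00254 ≈ 39422 N (5 s.f.)

39422 N


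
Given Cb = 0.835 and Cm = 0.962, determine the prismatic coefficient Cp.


Formula: Cp = Cb / Cm
Substituting: Cp = 0.835 / 0.962
Result: Cp ≈ 0.86798 (5 s.f.)

0.86798


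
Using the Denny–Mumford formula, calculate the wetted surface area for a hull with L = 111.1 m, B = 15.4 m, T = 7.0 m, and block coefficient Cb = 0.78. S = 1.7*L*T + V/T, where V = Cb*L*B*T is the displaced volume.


Formula: S = 1.7*L*T + V/T with V = Cb*L*B*T, i.e. S = L * (1.7*T + Cb*B)
Step 1 — 1.7*T = 1.7 * 7.0 = 11.9 m
Step 2 — Cb*B = 0.78 * 15.4 = 12.012 m
Step 3 — 1.7*T + Cb*B = 11.9 + 12.012 = 23.912 m
Step 4 — S = 111.1 * 23.912 ≈ 2656.6 m^2 (5 s.f.)

2656.6 m^2


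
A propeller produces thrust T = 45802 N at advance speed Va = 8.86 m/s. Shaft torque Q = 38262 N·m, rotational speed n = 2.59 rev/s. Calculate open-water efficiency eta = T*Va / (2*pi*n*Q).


Formula: eta = T * Va / (2 * pi * n * Q)
Step 1 — numerator = T * Va = 45802 * 8.86 = 405805.72
Step 2 — 2 * pi * n = 2 * pi * 2.59 = 16.27345
Step 3 — denominator = 16.27345 * 38262 = 622654.74
Step 4 — eta = 405805.72 / 622654.74 ≈ 0.65173 (5 s.f.)

0.65173


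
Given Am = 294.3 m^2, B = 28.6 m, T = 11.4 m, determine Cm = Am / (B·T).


Formula: Cm = Am / (B * T)
Step 1 — B * T = 28.6 * 11.4 = 326.04 m^2
Step 2 — Cm = 294.3 / 326.04 ≈ 0.90265 (5 s.f.)

0.90265


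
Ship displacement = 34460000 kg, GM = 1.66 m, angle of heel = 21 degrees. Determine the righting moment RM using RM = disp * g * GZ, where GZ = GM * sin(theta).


Formula: GZ = GM * sin(theta); RM = disp * g * GZ
Step 1 — GZ = 1.66 * sin(21°) = 1.66 * 0.358368 = 0.594891 m
Step 2 — RM = 34460000 * 9.81 * 0.594891 ≈ 201100000 N·m (5 s.f.)

201100000 N·m


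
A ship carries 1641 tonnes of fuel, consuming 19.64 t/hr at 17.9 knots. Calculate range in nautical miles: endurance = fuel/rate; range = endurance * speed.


Formula: endurance = fuel / rate; range = endurance * speed
Step 1 — endurance = 1641 / 19.64 = 83.554 hours
Step 2 — range = 83.554 * 17.9 ≈ 1495.6 nautical miles (5 s.f.)

1495.6 NM


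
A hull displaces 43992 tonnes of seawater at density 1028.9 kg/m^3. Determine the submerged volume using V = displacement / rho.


Formula: V = mass / rho
Step 1 — convert tonnes to kg: 43992 t * 1000 = 43992000 kg
Step 2 — V = 43992000 / 1028.9 ≈ 42756 m^3 (5 s.f.)

42756 m^3


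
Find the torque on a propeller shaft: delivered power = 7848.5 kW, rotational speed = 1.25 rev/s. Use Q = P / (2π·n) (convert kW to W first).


Formula: Q = P_W / (2 * pi * n)
Step 1 — P_W = 7848.5 kW * 1000 = 7848500.0 W
Step 2 — 2 * pi * n = 2 * pi * 1.25 = 7.853982
Step 3 — Q = 7848500.0 / 7.853982 ≈ 999300 N·m (5 s.f.)

999300 N·m


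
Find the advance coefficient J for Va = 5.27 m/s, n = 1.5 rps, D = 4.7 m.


Formula: J = Va / (n * D)
Step 1 — n * D = 1.5 * 4.7 = 7.05
Step 2 — J = 5.27 / 7.05 ≈ 0.74752 (5 s.f.)

0.74752


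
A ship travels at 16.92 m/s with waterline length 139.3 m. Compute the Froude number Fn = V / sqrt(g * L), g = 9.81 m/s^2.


Formula: Fn = V / sqrt(g * L)
Step 1 — g * L = 9.81 * 139.3 = 1366.533
Step 2 — sqrt(g * L) = sqrt(1366.533) = 36.966647
Step 3 — Fn = 16.92 / 36.966647 ≈ 0.45771 (5 s.f.)

0.45771


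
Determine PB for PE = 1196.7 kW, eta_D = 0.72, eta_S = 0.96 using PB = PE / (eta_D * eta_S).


Formula: PB = PE / (eta_D * eta_S)
Step 1 — combined efficiency = eta_D * eta_S = 0.72 * 0.96 = 0.6912
Step 2 — PB = 1196.7 / 0.6912 ≈ 1731.3 kW (5 s.f.)

1731.3 kW


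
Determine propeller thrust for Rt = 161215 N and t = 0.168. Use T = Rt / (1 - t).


Formula: T = Rt / (1 - t)
Step 1 — (1 - t) = 1 - 0.168 = 0.832
Step 2 — T = 161215 / 0.832 ≈ 193770 N (5 s.f.)

193770 N


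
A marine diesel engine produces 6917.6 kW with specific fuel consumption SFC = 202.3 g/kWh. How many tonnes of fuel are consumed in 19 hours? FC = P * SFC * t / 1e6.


Formula: FC (tonnes) = P * SFC * t / 1,000,000
Step 1 — P * SFC * t = 6917.6 * 202.3 * 19 = 26589179.12 g
Step 2 — FC (tonnes) = 26589179.12 / 1,000,000 ≈ 26.589 tonnes (5 s.f.)

26.589 tonnes


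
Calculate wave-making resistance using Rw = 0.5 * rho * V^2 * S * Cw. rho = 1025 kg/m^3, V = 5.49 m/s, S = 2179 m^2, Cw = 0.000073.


Formula: Rw = 0.5 * rho * V^2 * S * Cw
Step 1 — V^2 = 5.49^2 = 30.1401
Step 2 — 0.5 * rho * V^2 = 0.5 * 1025 * 30.1401 = 15446.80125
Step 3 — Rw = 15446.80125 * 2179 * 0.000073 ≈ 2457.1 N (5 s.f.)

2457.1 N


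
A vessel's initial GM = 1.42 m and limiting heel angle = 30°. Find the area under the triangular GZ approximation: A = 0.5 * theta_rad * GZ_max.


Formula: GZ_max = GM * sin(theta); Area = 0.5 * theta_rad * GZ_max
Step 1 — GZ_max = 1.42 * sin(30°) = 1.42 * 0.5 = 0.71 m
Step 2 — theta_rad = 30 * pi/180 = 0.523599 rad
Step 3 — Area = 0.5 * 0.523599 * 0.71 ≈ 0.18588 m·rad (5 s.f.)

0.18588 m·rad


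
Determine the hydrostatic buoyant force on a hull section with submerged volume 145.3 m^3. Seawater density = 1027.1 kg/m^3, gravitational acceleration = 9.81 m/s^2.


Formula: Fb = rho * g * V
Substituting: Fb = 1027.1 * 9.81 * 145.3
Intermediate: 1027.1 * 9.81 = 10075.851
Result: Fb = 10075.851 * 145.3 ≈ 1464000 N (5 s.f.)

1464000 N


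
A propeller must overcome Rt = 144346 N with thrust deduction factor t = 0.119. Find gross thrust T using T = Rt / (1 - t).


Formula: T = Rt / (1 - t)
Step 1 — (1 - t) = 1 - 0.119 = 0.881
Step 2 — T = 144346 / 0.881 ≈ 163840 N (5 s.f.)

163840 N


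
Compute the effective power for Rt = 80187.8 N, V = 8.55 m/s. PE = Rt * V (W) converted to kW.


Formula: PE = Rt * V / 1000 (kW)
Step 1 — PE (W) = 80187.8 * 8.55 = 685605.69 W
Step 2 — PE (kW) = 685605.69 / 1000 ≈ 685.61 kW (5 s.f.)

685.61 kW


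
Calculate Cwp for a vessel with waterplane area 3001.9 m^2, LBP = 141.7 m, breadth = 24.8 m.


Formula: Cwp = Aw / (L * B)
Step 1 — L * B = 141.7 * 24.8 = 3514.16 m^2
Step 2 — Cwp = 3001.9 / 3514.16 ≈ 0.85423 (5 s.f.)

0.85423


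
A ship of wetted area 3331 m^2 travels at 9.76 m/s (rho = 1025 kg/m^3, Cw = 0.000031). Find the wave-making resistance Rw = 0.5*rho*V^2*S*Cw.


Formula: Rw = 0.5 * rho * V^2 * S * Cw
Step 1 — V^2 = 9.76^2 = 95.2576
Step 2 — 0.5 * rho * V^2 = 0.5 * 1025 * 95.2576 = 48819.52
Step 3 — Rw = 48819.52 * 3331 * 0.000031 ≈ 5041.2 N (5 s.f.)

5041.2 N


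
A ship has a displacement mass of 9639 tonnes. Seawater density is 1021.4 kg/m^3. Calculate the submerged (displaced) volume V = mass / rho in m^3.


Formula: V = mass / rho
Step 1 — convert tonnes to kg: 9639 t * 1000 = 9639000 kg
Step 2 — V = 9639000 / 1021.4 ≈ 9437.0 m^3 (5 s.f.)

9437.0 m^3


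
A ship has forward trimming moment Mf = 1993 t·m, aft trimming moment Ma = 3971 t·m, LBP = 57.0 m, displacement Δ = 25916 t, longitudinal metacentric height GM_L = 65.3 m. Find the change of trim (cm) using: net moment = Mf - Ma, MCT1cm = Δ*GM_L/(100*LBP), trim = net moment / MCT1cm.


Formula: net trimming moment = Mf - Ma; MCT1cm = Δ*GM_L/(100*LBP); trim = net moment / MCT1cm
Step 1 — net trimming moment = 1993 - 3971 = -1978 t·m
Step 2 — MCT1cm = 25916 * 65.3 / (100 * 57.0) = 296.8973 t·m/cm
Step 3 — trim = -1978 / 296.8973 ≈ -6.6622 cm (5 s.f.)

-6.6622 cm


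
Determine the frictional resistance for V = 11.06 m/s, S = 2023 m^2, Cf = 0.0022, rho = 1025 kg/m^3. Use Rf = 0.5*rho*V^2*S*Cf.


Formula: Rf = 0.5 * rho * V^2 * S * Cf
Step 1 — V^2 = 11.06^2 = 122.3236
Step 2 — 0.5 * rho * V^2 = 0.5 * 1025 * 122.3236 = 62690.845
Step 3 — Rf = 62690.845 * 2023 * 0.0022 ≈ 279010 N (5 s.f.)

279010 N


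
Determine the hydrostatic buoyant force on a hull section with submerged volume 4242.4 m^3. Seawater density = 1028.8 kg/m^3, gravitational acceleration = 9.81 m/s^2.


Formula: Fb = rho * g * V
Substituting: Fb = 1028.8 * 9.81 * 4242.4
Intermediate: 1028.8 * 9.81 = 10092.528
Result: Fb = 10092.528 * 4242.4 ≈ 42817000 N (5 s.f.)

42817000 N


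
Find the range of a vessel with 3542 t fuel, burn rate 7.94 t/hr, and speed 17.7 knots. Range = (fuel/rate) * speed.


Formula: endurance = fuel / rate; range = endurance * speed
Step 1 — endurance = 3542 / 7.94 = 446.0957 hours
Step 2 — range = 446.0957 * 17.7 ≈ 7895.9 nautical miles (5 s.f.)

7895.9 NM


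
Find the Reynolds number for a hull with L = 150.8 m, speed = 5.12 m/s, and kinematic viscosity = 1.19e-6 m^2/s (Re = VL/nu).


Formula: Re = V * L / nu
Step 1 — V * L = 5.12 * 150.8 = 772.096 m^2/s
Step 2 — Re = 772.096 / 1.19e-6 = 6.49e+08

6.49e+08


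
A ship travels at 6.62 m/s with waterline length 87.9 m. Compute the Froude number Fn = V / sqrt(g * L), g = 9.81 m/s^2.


Formula: Fn = V / sqrt(g * L)
Step 1 — g * L = 9.81 * 87.9 = 862.299
Step 2 — sqrt(g * L) = sqrt(862.299) = 29.364928
Step 3 — Fn = 6.62 / 29.364928 ≈ 0.22544 (5 s.f.)

0.22544


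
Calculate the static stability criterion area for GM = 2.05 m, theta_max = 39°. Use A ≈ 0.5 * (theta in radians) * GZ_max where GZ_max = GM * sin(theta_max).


Formula: GZ_max = GM * sin(theta); Area = 0.5 * theta_rad * GZ_max
Step 1 — GZ_max = 2.05 * sin(39°) = 2.05 * 0.62932 = 1.290106 m
Step 2 — theta_rad = 39 * pi/180 = 0.680678 rad
Step 3 — Area = 0.5 * 0.680678 * 1.290106 ≈ 0.43907 m·rad (5 s.f.)

0.43907 m·rad


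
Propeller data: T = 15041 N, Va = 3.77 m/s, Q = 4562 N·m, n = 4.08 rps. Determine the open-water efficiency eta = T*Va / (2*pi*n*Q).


Formula: eta = T * Va / (2 * pi * n * Q)
Step 1 — numerator = T * Va = 15041 * 3.77 = 56704.57
Step 2 — 2 * pi * n = 2 * pi * 4.08 = 25.635396
Step 3 — denominator = 25.635396 * 4562 = 116948.68
Step 4 — eta = 56704.57 / 116948.68 ≈ 0.48487 (5 s.f.)

0.48487


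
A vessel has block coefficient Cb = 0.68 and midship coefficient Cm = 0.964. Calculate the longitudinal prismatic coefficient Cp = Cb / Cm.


Formula: Cp = Cb / Cm
Substituting: Cp = 0.68 / 0.964
Result: Cp ≈ 0.70539 (5 s.f.)

0.70539


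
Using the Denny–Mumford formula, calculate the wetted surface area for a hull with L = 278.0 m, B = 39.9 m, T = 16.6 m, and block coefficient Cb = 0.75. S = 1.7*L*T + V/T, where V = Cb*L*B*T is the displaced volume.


Formula: S = 1.7*L*T + V/T with V = Cb*L*B*T, i.e. S = L * (1.7*T + Cb*B)
Step 1 — 1.7*T = 1.7 * 16.6 = 28.22 m
Step 2 — Cb*B = 0.75 * 39.9 = 29.925 m
Step 3 — 1.7*T + Cb*B = 28.22 + 29.925 = 58.145 m
Step 4 — S = 278.0 * 58.145 ≈ 16164 m^2 (5 s.f.)

16164 m^2


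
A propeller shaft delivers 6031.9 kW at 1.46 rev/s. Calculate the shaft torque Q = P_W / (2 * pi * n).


Formula: Q = P_W / (2 * pi * n)
Step 1 — P_W = 6031.9 kW * 1000 = 6031900.0 W
Step 2 — 2 * pi * n = 2 * pi * 1.46 = 9.173451
Step 3 — Q = 6031900.0 / 9.173451 ≈ 657540 N·m (5 s.f.)

657540 N·m


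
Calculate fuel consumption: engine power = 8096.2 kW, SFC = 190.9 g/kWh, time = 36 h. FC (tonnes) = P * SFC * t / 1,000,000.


Formula: FC (tonnes) = P * SFC * t / 1,000,000
Step 1 — P * SFC * t = 8096.2 * 190.9 * 36 = 55640324.88 g
Step 2 — FC (tonnes) = 55640324.88 / 1,000,000 ≈ 55.640 tonnes (5 s.f.)

55.640 tonnes


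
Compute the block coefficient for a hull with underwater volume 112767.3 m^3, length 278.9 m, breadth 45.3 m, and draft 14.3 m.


Formula: Cb = V / (L * B * T)
Step 1 — L * B * T = 278.9 * 45.3 * 14.3 = 180668.631 m^3
Step 2 — Cb = 112767.3 / 180668.631 ≈ 0.62417 (5 s.f.)

0.62417


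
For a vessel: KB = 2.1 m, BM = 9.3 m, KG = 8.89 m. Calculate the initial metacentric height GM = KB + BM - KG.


Formula: GM = KB + BM - KG
Step 1 — KM = KB + BM = 2.1 + 9.3 = 11.4 m
Step 2 — GM = KM - KG = 11.4 - 8.89 = 2.51 m

2.51 m


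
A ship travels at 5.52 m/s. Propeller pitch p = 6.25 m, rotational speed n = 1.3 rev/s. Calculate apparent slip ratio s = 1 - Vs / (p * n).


Formula: s = 1 - Vs / (p * n)
Step 1 — p * n = 6.25 * 1.3 = 8.125
Step 2 — Vs / (p*n) = 5.52 / 8.125 = 0.679385 (6 d.p.)
Step 3 — s = 1 - 0.679385 = 0.320615

0.320615


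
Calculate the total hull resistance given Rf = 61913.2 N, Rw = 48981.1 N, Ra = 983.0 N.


Formula: Rt = Rf + Rw + Ra
Substituting: Rt = 61913.2 + 48981.1 + 983.0
Result: Rt = 111877.3 N

111877.3 N


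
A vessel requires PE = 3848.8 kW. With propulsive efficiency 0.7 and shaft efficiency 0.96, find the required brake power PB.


Formula: PB = PE / (eta_D * eta_S)
Step 1 — combined efficiency = eta_D * eta_S = 0.7 * 0.96 = 0.672
Step 2 — PB = 3848.8 / 0.672 ≈ 5727.4 kW (5 s.f.)

5727.4 kW


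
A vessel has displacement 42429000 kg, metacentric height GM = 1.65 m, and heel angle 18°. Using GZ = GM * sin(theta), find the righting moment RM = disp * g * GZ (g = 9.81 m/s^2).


Formula: GZ = GM * sin(theta); RM = disp * g * GZ
Step 1 — GZ = 1.65 * sin(18°) = 1.65 * 0.309017 = 0.509878 m
Step 2 — RM = 42429000 * 9.81 * 0.509878 ≈ 212230000 N·m (5 s.f.)

212230000 N·m


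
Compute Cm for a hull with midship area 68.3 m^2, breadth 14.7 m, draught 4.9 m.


Formula: Cm = Am / (B * T)
Step 1 — B * T = 14.7 * 4.9 = 72.03 m^2
Step 2 — Cm = 68.3 / 72.03 ≈ 0.94822 (5 s.f.)

0.94822


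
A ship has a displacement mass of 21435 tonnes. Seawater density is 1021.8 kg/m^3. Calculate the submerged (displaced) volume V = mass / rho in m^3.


Formula: V = mass / rho
Step 1 — convert tonnes to kg: 21435 t * 1000 = 21435000 kg
Step 2 — V = 21435000 / 1021.8 ≈ 20978 m^3 (5 s.f.)

20978 m^3


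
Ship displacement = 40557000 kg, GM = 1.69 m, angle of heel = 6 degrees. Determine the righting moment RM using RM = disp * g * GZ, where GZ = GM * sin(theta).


Formula: GZ = GM * sin(theta); RM = disp * g * GZ
Step 1 — GZ = 1.69 * sin(6°) = 1.69 * 0.104528 = 0.176652 m
Step 2 — RM = 40557000 * 9.81 * 0.176652 ≈ 70284000 N·m (5 s.f.)

70284000 N·m


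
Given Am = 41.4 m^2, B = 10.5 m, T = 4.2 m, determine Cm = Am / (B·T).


Formula: Cm = Am / (B * T)
Step 1 — B * T = 10.5 * 4.2 = 44.1 m^2
Step 2 — Cm = 41.4 / 44.1 ≈ 0.93878 (5 s.f.)

0.93878


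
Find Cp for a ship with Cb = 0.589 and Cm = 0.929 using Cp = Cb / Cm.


Formula: Cp = Cb / Cm
Substituting: Cp = 0.589 / 0.929
Result: Cp ≈ 0.63402 (5 s.f.)

0.63402


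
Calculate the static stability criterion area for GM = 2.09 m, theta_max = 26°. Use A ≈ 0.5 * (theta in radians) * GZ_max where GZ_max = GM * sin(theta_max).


Formula: GZ_max = GM * sin(theta); Area = 0.5 * theta_rad * GZ_max
Step 1 — GZ_max = 2.09 * sin(26°) = 2.09 * 0.438371 = 0.916195 m
Step 2 — theta_rad = 26 * pi/180 = 0.453786 rad
Step 3 — Area = 0.5 * 0.453786 * 0.916195 ≈ 0.20788 m·rad (5 s.f.)

0.20788 m·rad


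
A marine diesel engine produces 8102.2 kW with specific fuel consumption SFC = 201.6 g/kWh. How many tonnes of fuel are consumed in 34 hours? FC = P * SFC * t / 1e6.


Formula: FC (tonnes) = P * SFC * t / 1,000,000
Step 1 — P * SFC * t = 8102.2 * 201.6 * 34 = 55535719.68 g
Step 2 — FC (tonnes) = 55535719.68 / 1,000,000 ≈ 55.536 tonnes (5 s.f.)

55.536 tonnes


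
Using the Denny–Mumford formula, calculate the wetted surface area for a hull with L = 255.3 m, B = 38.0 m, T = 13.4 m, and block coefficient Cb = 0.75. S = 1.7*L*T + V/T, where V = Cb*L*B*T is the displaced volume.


Formula: S = 1.7*L*T + V/T with V = Cb*L*B*T, i.e. S = L * (1.7*T + Cb*B)
Step 1 — 1.7*T = 1.7 * 13.4 = 22.78 m
Step 2 — Cb*B = 0.75 * 38.0 = 28.5 m
Step 3 — 1.7*T + Cb*B = 22.78 + 28.5 = 51.28 m
Step 4 — S = 255.3 * 51.28 ≈ 13092 m^2 (5 s.f.)

13092 m^2


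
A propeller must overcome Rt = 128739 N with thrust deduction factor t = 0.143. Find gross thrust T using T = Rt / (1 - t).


Formula: T = Rt / (1 - t)
Step 1 — (1 - t) = 1 - 0.143 = 0.857
Step 2 — T = 128739 / 0.857 ≈ 150220 N (5 s.f.)

150220 N


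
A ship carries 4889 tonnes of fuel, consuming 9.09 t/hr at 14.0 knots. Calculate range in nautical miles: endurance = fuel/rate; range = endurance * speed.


Formula: endurance = fuel / rate; range = endurance * speed
Step 1 — endurance = 4889 / 9.09 = 537.8438 hours
Step 2 — range = 537.8438 * 14.0 ≈ 7529.8 nautical miles (5 s.f.)

7529.8 NM


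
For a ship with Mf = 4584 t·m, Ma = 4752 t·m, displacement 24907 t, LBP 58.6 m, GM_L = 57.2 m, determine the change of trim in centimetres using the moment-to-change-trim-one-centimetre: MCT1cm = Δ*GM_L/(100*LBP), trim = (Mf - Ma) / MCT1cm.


Formula: net trimming moment = Mf - Ma; MCT1cm = Δ*GM_L/(100*LBP); trim = net moment / MCT1cm
Step 1 — net trimming moment = 4584 - 4752 = -168 t·m
Step 2 — MCT1cm = 24907 * 57.2 / (100 * 58.6) = 243.1195 t·m/cm
Step 3 — trim = -168 / 243.1195 ≈ -0.69102 cm (5 s.f.)

-0.69102 cm


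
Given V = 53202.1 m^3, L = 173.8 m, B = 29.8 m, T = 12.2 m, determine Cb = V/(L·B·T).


Formula: Cb = V / (L * B * T)
Step 1 — L * B * T = 173.8 * 29.8 * 12.2 = 63186.728 m^3
Step 2 — Cb = 53202.1 / 63186.728 ≈ 0.84198 (5 s.f.)

0.84198


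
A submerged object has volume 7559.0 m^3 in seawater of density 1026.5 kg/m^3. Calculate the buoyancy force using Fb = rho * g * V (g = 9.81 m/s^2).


Formula: Fb = rho * g * V
Substituting: Fb = 1026.5 * 9.81 * 7559.0
Intermediate: 1026.5 * 9.81 = 10069.965
Result: Fb = 10069.965 * 7559.0 ≈ 76119000 N (5 s.f.)

76119000 N


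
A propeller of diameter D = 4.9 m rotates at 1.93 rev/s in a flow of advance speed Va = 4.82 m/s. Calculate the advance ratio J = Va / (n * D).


Formula: J = Va / (n * D)
Step 1 — n * D = 1.93 * 4.9 = 9.457
Step 2 — J = 4.82 / 9.457 ≈ 0.50968 (5 s.f.)

0.50968


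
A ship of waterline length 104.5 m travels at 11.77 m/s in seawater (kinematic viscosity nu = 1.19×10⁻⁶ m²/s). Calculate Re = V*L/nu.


Formula: Re = V * L / nu
Step 1 — V * L = 11.77 * 104.5 = 1229.965 m^2/s
Step 2 — Re = 1229.965 / 1.19e-6 = 1.03e+09

1.03e+09


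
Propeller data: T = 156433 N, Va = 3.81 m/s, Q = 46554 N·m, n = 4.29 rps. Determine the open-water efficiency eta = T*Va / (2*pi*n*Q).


Formula: eta = T * Va / (2 * pi * n * Q)
Step 1 — numerator = T * Va = 156433 * 3.81 = 596009.73
Step 2 — 2 * pi * n = 2 * pi * 4.29 = 26.954865
Step 3 — denominator = 26.954865 * 46554 = 1254856.79
Step 4 — eta = 596009.73 / 1254856.79 ≈ 0.47496 (5 s.f.)

0.47496


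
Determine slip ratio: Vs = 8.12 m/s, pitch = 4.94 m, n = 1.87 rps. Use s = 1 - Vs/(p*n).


Formula: s = 1 - Vs / (p * n)
Step 1 — p * n = 4.94 * 1.87 = 9.2378
Step 2 — Vs / (p*n) = 8.12 / 9.2378 = 0.878997 (6 d.p.)
Step 3 — s = 1 - 0.878997 = 0.121003

0.121003


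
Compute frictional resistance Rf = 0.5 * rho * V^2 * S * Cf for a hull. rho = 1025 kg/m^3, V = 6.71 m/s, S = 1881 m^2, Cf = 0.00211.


Formula: Rf = 0.5 * rho * V^2 * S * Cf
Step 1 — V^2 = 6.71^2 = 45.0241
Step 2 — 0.5 * rho * V^2 = 0.5 * 1025 * 45.0241 = 23074.85125
Step 3 — Rf = 23074.85125 * 1881 * 0.00211 ≈ 91582 N (5 s.f.)

91582 N


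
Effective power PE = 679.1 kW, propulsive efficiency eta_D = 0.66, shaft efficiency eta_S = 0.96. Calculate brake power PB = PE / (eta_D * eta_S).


Formula: PB = PE / (eta_D * eta_S)
Step 1 — combined efficiency = eta_D * eta_S = 0.66 * 0.96 = 0.6336
Step 2 — PB = 679.1 / 0.6336 ≈ 1071.8 kW (5 s.f.)

1071.8 kW


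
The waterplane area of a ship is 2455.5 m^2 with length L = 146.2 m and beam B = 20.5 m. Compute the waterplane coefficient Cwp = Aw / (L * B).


Formula: Cwp = Aw / (L * B)
Step 1 — L * B = 146.2 * 20.5 = 2997.1 m^2
Step 2 — Cwp = 2455.5 / 2997.1 ≈ 0.81929 (5 s.f.)

0.81929


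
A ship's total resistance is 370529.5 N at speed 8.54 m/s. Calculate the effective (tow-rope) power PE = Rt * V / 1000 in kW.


Formula: PE = Rt * V / 1000 (kW)
Step 1 — PE (W) = 370529.5 * 8.54 = 3164321.93 W
Step 2 — PE (kW) = 3164321.93 / 1000 ≈ 3164.3 kW (5 s.f.)

3164.3 kW


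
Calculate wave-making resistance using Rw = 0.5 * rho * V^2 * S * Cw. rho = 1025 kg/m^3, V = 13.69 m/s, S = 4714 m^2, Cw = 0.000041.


Formula: Rw = 0.5 * rho * V^2 * S * Cw
Step 1 — V^2 = 13.69^2 = 187.4161
Step 2 — 0.5 * rho * V^2 = 0.5 * 1025 * 187.4161 = 96050.75125
Step 3 — Rw = 96050.75125 * 4714 * 0.000041 ≈ 18564 N (5 s.f.)

18564 N


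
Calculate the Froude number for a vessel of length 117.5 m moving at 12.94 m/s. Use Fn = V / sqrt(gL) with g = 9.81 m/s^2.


Formula: Fn = V / sqrt(g * L)
Step 1 — g * L = 9.81 * 117.5 = 1152.675
Step 2 — sqrt(g * L) = sqrt(1152.675) = 33.951068
Step 3 — Fn = 12.94 / 33.951068 ≈ 0.38114 (5 s.f.)

0.38114


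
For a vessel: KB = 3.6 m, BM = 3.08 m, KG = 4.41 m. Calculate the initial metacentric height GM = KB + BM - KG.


Formula: GM = KB + BM - KG
Step 1 — KM = KB + BM = 3.6 + 3.08 = 6.68 m
Step 2 — GM = KM - KG = 6.68 - 4.41 = 2.27 m

2.27 m


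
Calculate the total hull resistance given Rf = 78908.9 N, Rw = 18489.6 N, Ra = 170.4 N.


Formula: Rt = Rf + Rw + Ra
Substituting: Rt = 78908.9 + 18489.6 + 170.4
Result: Rt = 97568.9 N

97568.9 N


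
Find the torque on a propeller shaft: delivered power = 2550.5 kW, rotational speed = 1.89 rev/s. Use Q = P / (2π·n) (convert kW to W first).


Formula: Q = P_W / (2 * pi * n)
Step 1 — P_W = 2550.5 kW * 1000 = 2550500.0 W
Step 2 — 2 * pi * n = 2 * pi * 1.89 = 11.87522
Step 3 — Q = 2550500.0 / 11.87522 ≈ 214770 N·m (5 s.f.)

214770 N·m


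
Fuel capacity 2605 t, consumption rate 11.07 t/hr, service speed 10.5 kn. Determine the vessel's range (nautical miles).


Formula: endurance = fuel / rate; range = endurance * speed
Step 1 — endurance = 2605 / 11.07 = 235.3207 hours
Step 2 — range = 235.3207 * 10.5 ≈ 2470.9 nautical miles (5 s.f.)

2470.9 NM


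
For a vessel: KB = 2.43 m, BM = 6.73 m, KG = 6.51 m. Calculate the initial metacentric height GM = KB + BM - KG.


Formula: GM = KB + BM - KG
Step 1 — KM = KB + BM = 2.43 + 6.73 = 9.16 m
Step 2 — GM = KM - KG = 9.16 - 6.51 = 2.65 m

2.65 m


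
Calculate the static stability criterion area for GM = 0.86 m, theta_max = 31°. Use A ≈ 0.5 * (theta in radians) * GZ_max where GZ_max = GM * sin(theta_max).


Formula: GZ_max = GM * sin(theta); Area = 0.5 * theta_rad * GZ_max
Step 1 — GZ_max = 0.86 * sin(31°) = 0.86 * 0.515038 = 0.442933 m
Step 2 — theta_rad = 31 * pi/180 = 0.541052 rad
Step 3 — Area = 0.5 * 0.541052 * 0.442933 ≈ 0.11982 m·rad (5 s.f.)

0.11982 m·rad


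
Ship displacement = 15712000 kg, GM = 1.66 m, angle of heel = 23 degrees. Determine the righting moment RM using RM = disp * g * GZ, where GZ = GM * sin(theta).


Formula: GZ = GM * sin(theta); RM = disp * g * GZ
Step 1 — GZ = 1.66 * sin(23°) = 1.66 * 0.390731 = 0.648613 m
Step 2 — RM = 15712000 * 9.81 * 0.648613 ≈ 99974000 N·m (5 s.f.)

99974000 N·m


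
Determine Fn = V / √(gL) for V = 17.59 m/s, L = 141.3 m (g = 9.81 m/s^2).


Formula: Fn = V / sqrt(g * L)
Step 1 — g * L = 9.81 * 141.3 = 1386.153
Step 2 — sqrt(g * L) = sqrt(1386.153) = 37.231076
Step 3 — Fn = 17.59 / 37.231076 ≈ 0.47245 (5 s.f.)

0.47245
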